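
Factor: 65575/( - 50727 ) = - 3^( - 1 )*5^2*37^ (  -  1 )*43^1*61^1*457^( - 1 )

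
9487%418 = 291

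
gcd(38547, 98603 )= 1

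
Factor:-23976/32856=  - 27/37 =- 3^3*37^(- 1)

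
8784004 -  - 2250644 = 11034648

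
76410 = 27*2830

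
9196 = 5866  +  3330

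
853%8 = 5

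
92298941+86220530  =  178519471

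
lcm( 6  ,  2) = 6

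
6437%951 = 731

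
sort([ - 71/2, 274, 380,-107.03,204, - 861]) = [ - 861,-107.03, - 71/2,204,274,380] 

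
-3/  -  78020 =3/78020  =  0.00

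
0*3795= 0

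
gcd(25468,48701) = 1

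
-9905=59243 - 69148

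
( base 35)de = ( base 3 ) 122101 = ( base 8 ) 725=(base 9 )571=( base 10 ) 469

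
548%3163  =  548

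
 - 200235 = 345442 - 545677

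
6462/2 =3231 =3231.00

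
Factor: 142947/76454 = 2^ ( - 1)*3^2*43^(  -  1)*127^(-1 )*2269^1= 20421/10922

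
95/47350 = 19/9470 = 0.00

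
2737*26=71162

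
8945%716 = 353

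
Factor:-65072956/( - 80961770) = 32536478/40480885 = 2^1 * 5^( - 1) * 13^1*31^( - 1)* 293^1*4271^1 * 261167^(- 1)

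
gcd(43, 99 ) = 1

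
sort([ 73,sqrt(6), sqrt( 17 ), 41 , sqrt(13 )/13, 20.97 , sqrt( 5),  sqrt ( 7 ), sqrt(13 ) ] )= [ sqrt(13 ) /13,sqrt( 5 ),sqrt( 6),sqrt( 7) , sqrt( 13),  sqrt( 17 ),20.97 , 41 , 73]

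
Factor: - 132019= - 132019^1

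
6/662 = 3/331 = 0.01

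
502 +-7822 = -7320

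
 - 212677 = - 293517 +80840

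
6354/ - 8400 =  - 1059/1400 = - 0.76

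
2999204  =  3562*842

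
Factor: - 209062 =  -2^1*7^1*109^1*137^1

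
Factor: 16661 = 16661^1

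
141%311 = 141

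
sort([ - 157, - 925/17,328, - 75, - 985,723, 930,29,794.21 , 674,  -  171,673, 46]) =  [ - 985,-171,-157, - 75, - 925/17, 29, 46, 328,673, 674, 723, 794.21,930 ] 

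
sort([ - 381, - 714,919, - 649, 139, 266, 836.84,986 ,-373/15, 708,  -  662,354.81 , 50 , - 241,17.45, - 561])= [ - 714 , - 662, -649, - 561, - 381, - 241,-373/15,17.45 , 50, 139, 266, 354.81,708, 836.84 , 919,  986] 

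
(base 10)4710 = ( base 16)1266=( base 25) 7da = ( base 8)11146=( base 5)122320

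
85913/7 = 12273  +  2/7 = 12273.29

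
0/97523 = 0 =0.00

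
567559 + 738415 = 1305974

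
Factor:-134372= -2^2*7^1*4799^1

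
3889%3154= 735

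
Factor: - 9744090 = -2^1*3^1*5^1*379^1*857^1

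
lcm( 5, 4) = 20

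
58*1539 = 89262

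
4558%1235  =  853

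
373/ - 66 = -373/66 = - 5.65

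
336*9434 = 3169824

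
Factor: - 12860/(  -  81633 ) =2^2*3^( - 1 )*5^1*643^1*27211^( - 1) 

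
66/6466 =33/3233 = 0.01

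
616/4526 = 308/2263 = 0.14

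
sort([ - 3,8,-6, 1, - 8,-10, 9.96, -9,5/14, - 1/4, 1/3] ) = [ - 10, - 9, - 8, - 6, - 3, - 1/4,1/3,5/14,1,8,9.96]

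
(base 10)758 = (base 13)464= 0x2F6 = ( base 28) R2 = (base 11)62a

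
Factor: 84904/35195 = 2^3*5^( - 1) * 7039^( - 1 )*10613^1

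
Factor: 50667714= 2^1*3^3*233^1*4027^1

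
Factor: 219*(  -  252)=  - 55188 = -2^2*3^3*7^1 * 73^1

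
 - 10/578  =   -1 + 284/289=- 0.02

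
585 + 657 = 1242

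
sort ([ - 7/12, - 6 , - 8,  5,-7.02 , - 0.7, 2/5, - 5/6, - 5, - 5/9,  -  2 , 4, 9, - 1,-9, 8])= [  -  9, - 8, - 7.02 , - 6, - 5, - 2,  -  1, - 5/6, - 0.7, - 7/12, -5/9, 2/5,4 , 5, 8,9]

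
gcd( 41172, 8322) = 438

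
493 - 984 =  - 491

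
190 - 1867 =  -1677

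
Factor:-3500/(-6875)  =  2^2* 5^( - 1)*7^1*11^(  -  1 ) = 28/55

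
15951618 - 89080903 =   -  73129285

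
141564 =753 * 188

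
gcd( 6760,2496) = 104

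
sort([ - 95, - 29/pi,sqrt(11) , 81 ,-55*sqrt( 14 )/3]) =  [-95 , - 55*sqrt(14 )/3, -29/pi, sqrt( 11), 81 ] 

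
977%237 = 29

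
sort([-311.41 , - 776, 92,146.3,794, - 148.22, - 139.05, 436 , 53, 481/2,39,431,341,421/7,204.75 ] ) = [ - 776, - 311.41, - 148.22, - 139.05, 39,  53, 421/7,92,  146.3,  204.75,  481/2, 341,431,436, 794 ] 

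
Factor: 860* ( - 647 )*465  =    -  258735300 = - 2^2*3^1*5^2 *31^1*43^1*647^1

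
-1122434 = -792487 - 329947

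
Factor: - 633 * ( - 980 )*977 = 606072180 = 2^2*3^1*5^1 *7^2*211^1*977^1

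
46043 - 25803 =20240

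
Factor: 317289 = 3^1 * 7^1*29^1*521^1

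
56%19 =18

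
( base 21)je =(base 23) hm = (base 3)120022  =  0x19d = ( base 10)413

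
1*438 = 438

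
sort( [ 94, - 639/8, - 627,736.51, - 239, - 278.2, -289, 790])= [ - 627, - 289, - 278.2, -239, - 639/8, 94,736.51,790]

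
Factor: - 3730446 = -2^1 * 3^2*17^1*73^1*167^1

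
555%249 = 57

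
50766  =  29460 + 21306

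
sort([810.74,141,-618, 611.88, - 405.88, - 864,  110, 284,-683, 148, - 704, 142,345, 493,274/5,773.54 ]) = [ - 864,-704,-683, - 618, - 405.88, 274/5, 110, 141, 142, 148, 284, 345,  493, 611.88 , 773.54, 810.74] 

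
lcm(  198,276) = 9108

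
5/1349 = 5/1349 = 0.00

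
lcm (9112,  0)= 0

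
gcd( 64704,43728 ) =48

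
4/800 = 1/200 = 0.01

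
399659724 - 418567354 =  - 18907630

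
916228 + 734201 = 1650429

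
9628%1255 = 843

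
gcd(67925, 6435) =715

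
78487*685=53763595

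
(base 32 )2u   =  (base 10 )94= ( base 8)136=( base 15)64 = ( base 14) 6a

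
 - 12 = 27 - 39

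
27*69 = 1863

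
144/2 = 72 = 72.00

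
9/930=3/310 = 0.01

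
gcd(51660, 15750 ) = 630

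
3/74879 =3/74879 = 0.00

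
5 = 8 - 3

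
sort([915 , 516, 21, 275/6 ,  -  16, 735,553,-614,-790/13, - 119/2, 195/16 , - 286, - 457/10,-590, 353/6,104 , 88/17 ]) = [ - 614, - 590 , - 286, - 790/13,  -  119/2 , - 457/10,- 16 , 88/17, 195/16, 21 , 275/6 , 353/6,  104 , 516, 553,735, 915 ]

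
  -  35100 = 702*(  -  50) 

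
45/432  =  5/48=0.10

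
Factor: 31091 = 31091^1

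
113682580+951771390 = 1065453970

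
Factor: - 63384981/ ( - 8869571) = 3^1*11^1*29^1*41^( - 1 )*107^1*227^(  -  1)*619^1*953^ ( - 1)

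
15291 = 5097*3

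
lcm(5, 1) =5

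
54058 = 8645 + 45413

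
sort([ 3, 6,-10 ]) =[ - 10, 3, 6] 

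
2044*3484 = 7121296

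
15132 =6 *2522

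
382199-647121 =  - 264922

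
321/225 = 1+32/75 = 1.43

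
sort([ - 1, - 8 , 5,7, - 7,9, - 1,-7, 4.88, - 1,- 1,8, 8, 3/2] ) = [ - 8, - 7, - 7,- 1 , - 1, - 1, - 1,3/2, 4.88,5, 7, 8, 8,9 ] 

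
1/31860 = 1/31860 = 0.00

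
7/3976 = 1/568 = 0.00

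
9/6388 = 9/6388 = 0.00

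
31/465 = 1/15 = 0.07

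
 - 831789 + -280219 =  - 1112008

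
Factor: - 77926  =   - 2^1*47^1*829^1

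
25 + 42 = 67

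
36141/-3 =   -  12047 + 0/1 = - 12047.00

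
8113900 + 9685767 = 17799667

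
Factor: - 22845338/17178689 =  - 2^1*11^( - 1 )*463^( - 1)*3373^( - 1)*11422669^1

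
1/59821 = 1/59821 = 0.00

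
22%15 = 7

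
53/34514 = 53/34514= 0.00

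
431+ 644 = 1075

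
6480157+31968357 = 38448514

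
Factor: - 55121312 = -2^5*1171^1 * 1471^1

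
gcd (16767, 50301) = 16767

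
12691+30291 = 42982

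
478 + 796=1274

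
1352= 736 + 616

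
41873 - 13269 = 28604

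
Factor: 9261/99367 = 3^3*7^3*99367^( - 1 )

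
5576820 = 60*92947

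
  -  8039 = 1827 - 9866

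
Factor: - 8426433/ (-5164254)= 2^( - 1 )*3^( - 1)*379^ (-1)*757^( - 1)*2808811^1 = 2808811/1721418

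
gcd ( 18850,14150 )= 50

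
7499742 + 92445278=99945020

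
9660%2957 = 789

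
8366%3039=2288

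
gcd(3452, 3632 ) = 4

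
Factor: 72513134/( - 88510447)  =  -2^1*47^(-1)*1883201^( - 1)*36256567^1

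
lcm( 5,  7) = 35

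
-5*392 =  - 1960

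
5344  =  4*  1336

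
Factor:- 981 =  - 3^2*109^1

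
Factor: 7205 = 5^1*11^1 * 131^1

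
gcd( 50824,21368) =8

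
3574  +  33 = 3607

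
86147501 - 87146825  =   - 999324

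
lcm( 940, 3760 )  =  3760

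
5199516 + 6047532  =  11247048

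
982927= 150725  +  832202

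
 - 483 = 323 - 806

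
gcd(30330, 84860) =10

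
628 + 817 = 1445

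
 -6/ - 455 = 6/455 = 0.01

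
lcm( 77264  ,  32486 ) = 2858768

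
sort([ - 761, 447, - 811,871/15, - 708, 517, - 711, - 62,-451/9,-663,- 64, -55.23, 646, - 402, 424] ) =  [ - 811,-761,- 711, - 708, - 663, - 402,-64,-62 , - 55.23, - 451/9, 871/15, 424, 447, 517, 646 ] 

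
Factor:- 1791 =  - 3^2*199^1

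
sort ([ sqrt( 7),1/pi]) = [ 1/pi, sqrt(7 ) ] 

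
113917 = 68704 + 45213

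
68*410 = 27880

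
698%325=48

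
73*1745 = 127385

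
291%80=51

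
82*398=32636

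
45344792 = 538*84284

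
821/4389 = 821/4389 = 0.19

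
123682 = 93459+30223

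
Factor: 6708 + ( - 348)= 2^3*3^1 * 5^1 * 53^1 = 6360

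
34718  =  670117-635399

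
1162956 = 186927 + 976029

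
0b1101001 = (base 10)105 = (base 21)50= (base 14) 77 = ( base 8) 151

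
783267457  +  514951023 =1298218480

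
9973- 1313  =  8660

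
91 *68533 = 6236503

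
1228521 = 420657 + 807864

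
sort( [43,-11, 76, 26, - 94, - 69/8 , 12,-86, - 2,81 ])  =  [ - 94, - 86, - 11, - 69/8, - 2  ,  12, 26,43, 76,81]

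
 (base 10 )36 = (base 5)121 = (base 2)100100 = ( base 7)51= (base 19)1h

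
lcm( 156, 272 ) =10608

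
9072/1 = 9072 = 9072.00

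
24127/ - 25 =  - 24127/25 = - 965.08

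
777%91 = 49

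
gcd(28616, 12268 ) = 4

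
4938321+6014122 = 10952443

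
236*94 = 22184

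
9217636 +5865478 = 15083114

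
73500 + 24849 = 98349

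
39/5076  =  13/1692 = 0.01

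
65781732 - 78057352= - 12275620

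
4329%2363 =1966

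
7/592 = 7/592 = 0.01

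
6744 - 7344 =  - 600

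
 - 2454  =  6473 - 8927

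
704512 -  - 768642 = 1473154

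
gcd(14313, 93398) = 1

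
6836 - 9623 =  - 2787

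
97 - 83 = 14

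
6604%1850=1054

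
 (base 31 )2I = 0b1010000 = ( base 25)35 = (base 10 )80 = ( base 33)2e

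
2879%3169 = 2879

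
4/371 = 4/371=   0.01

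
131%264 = 131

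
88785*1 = 88785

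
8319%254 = 191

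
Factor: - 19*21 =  - 3^1 * 7^1 * 19^1 = - 399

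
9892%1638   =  64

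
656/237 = 656/237 = 2.77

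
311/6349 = 311/6349= 0.05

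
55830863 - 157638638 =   -  101807775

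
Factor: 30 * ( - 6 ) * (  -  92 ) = 16560 = 2^4*3^2*5^1 * 23^1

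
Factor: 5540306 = 2^1*37^1*74869^1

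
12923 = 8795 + 4128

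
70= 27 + 43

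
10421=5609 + 4812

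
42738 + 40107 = 82845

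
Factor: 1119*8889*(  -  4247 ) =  - 3^2*31^1*137^1*373^1*2963^1= -  42244021377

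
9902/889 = 11 + 123/889 = 11.14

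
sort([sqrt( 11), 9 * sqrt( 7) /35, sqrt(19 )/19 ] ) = [ sqrt (19 )/19,  9*sqrt( 7)/35, sqrt( 11)]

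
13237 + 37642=50879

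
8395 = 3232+5163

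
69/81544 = 69/81544 = 0.00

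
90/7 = 12+6/7=12.86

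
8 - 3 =5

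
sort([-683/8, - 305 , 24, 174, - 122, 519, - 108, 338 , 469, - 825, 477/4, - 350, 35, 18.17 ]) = [- 825, - 350, - 305, - 122,-108, - 683/8, 18.17, 24, 35,477/4 , 174,  338,469, 519 ]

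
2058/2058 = 1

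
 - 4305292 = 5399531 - 9704823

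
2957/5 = 2957/5  =  591.40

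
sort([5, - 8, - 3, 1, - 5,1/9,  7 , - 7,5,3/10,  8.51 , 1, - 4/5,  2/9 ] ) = [ -8, - 7, - 5, - 3, - 4/5, 1/9, 2/9,  3/10,1 , 1,5,  5 , 7,  8.51] 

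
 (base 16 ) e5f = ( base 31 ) 3pl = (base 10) 3679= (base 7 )13504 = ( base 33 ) 3cg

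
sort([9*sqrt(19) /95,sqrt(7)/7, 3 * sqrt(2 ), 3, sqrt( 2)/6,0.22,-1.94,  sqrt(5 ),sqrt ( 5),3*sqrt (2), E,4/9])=[-1.94,0.22,sqrt( 2)/6,sqrt( 7)/7 , 9*sqrt(19 )/95,4/9, sqrt( 5 ), sqrt ( 5 ), E,3, 3*sqrt(2),3*sqrt( 2)]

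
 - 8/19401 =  - 1 + 19393/19401 = -0.00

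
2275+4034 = 6309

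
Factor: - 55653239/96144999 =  - 3^( - 1 )*32048333^( - 1)*55653239^1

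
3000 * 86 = 258000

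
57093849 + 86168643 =143262492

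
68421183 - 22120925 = 46300258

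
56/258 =28/129 = 0.22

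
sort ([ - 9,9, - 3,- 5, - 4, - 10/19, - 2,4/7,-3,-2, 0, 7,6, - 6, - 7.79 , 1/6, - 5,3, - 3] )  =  [ -9, - 7.79 , - 6, - 5, - 5, - 4, - 3, - 3, - 3, - 2, -2, - 10/19 , 0,1/6,4/7, 3, 6,7, 9] 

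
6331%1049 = 37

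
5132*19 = 97508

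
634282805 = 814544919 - 180262114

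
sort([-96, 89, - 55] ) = [ -96, - 55,89 ]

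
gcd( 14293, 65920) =1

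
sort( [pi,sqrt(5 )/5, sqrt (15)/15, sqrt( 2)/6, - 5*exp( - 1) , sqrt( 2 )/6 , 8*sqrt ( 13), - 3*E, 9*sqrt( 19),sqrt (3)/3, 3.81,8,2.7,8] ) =[ - 3*E,-5*exp(-1),sqrt(2)/6,  sqrt(2)/6,  sqrt(15 )/15,sqrt(5 ) /5, sqrt(3)/3,2.7, pi,3.81,8, 8, 8 * sqrt(13 ),  9* sqrt( 19)]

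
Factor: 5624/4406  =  2812/2203 = 2^2*19^1*37^1*2203^ ( - 1 )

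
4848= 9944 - 5096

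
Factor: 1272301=311^1 *4091^1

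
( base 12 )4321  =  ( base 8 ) 16311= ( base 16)1cc9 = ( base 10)7369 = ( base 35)60j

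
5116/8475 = 5116/8475 = 0.60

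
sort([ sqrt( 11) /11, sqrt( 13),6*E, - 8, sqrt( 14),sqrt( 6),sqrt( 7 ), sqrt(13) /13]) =[ - 8,sqrt( 13) /13,sqrt(11)/11, sqrt( 6 ) , sqrt(7 ),sqrt(13), sqrt( 14),6*E] 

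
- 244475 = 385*(-635)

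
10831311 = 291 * 37221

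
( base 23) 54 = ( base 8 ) 167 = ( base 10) 119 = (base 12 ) 9b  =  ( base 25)4J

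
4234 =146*29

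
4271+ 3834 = 8105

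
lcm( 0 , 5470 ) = 0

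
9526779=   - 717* ( - 13287 )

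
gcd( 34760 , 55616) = 6952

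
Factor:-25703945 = -5^1*317^1*16217^1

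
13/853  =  13/853=0.02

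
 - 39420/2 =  - 19710 = - 19710.00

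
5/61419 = 5/61419  =  0.00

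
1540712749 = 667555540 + 873157209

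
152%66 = 20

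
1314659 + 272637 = 1587296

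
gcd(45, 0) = 45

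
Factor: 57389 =57389^1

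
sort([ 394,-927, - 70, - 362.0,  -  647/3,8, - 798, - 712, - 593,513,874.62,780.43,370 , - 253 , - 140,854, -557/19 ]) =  [ - 927, - 798,-712 ,-593, - 362.0, - 253, - 647/3,- 140, - 70,  -  557/19,  8, 370,394, 513,780.43,854,  874.62] 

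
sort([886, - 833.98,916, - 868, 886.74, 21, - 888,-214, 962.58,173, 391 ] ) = [-888,-868 ,  -  833.98,  -  214,21  ,  173,391  ,  886,886.74 , 916, 962.58 ]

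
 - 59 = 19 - 78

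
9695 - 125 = 9570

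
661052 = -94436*(  -  7 ) 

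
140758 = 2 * 70379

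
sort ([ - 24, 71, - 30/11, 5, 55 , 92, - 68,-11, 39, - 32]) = [ - 68,- 32, - 24,- 11, - 30/11, 5,39,55, 71, 92]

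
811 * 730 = 592030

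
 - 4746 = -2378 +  - 2368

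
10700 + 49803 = 60503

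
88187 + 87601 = 175788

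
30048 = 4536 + 25512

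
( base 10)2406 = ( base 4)211212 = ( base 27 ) 383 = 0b100101100110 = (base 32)2B6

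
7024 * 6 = 42144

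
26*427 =11102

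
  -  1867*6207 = - 11588469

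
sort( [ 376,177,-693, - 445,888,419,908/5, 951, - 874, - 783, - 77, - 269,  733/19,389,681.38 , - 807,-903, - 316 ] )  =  [ - 903, - 874, - 807, - 783, - 693, - 445, - 316, - 269, - 77, 733/19, 177,  908/5,376,389, 419, 681.38, 888,  951 ] 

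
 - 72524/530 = -36262/265 = -136.84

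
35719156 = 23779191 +11939965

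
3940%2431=1509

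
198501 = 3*66167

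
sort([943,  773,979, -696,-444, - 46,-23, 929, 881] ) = [-696, - 444, -46,- 23,773, 881, 929, 943,979 ]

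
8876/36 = 246 + 5/9 = 246.56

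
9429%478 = 347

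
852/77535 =284/25845= 0.01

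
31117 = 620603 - 589486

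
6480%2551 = 1378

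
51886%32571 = 19315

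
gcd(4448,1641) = 1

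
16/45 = 16/45 = 0.36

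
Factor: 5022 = 2^1*3^4*31^1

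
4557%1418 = 303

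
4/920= 1/230=0.00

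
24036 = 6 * 4006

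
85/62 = 1+23/62 = 1.37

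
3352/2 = 1676 = 1676.00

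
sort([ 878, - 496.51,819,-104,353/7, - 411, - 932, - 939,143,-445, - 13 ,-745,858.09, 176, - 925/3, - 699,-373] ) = [ - 939,-932, - 745, - 699, - 496.51, - 445,-411,  -  373, - 925/3, - 104, - 13,353/7, 143,176,819, 858.09, 878]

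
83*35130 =2915790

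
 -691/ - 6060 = 691/6060 = 0.11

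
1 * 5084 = 5084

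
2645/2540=1  +  21/508  =  1.04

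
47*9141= 429627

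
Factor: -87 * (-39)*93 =3^3*13^1*29^1* 31^1 = 315549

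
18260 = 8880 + 9380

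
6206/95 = 65 + 31/95  =  65.33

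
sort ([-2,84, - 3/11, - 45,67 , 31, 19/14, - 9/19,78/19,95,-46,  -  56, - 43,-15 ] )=[ - 56, - 46, - 45, - 43, - 15, - 2, - 9/19, - 3/11, 19/14, 78/19,  31,67  ,  84,  95 ]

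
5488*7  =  38416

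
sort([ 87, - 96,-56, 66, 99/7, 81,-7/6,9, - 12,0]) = [ - 96 , - 56, -12, - 7/6 , 0 , 9,99/7, 66,81,  87] 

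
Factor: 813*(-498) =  - 404874 = -2^1*3^2*83^1*271^1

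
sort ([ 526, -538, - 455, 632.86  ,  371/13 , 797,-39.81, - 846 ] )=[ - 846 ,-538  , - 455, - 39.81, 371/13,526,632.86,  797 ]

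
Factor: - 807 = - 3^1*269^1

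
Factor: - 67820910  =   - 2^1*3^1*5^1*1381^1*1637^1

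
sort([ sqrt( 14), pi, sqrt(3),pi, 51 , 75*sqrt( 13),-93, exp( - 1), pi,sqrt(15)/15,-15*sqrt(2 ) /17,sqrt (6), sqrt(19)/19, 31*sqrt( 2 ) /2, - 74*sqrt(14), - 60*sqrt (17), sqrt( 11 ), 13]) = [ - 74*sqrt ( 14 ),- 60*sqrt(17),-93,  -  15 * sqrt(2 ) /17,sqrt(19 ) /19, sqrt(15)/15, exp( - 1),sqrt(3), sqrt(6 ),pi, pi,  pi,sqrt(11),sqrt( 14 ), 13, 31*sqrt( 2)/2,  51 , 75*sqrt(13 )]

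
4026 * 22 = 88572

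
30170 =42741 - 12571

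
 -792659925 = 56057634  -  848717559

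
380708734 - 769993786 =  - 389285052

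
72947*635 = 46321345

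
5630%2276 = 1078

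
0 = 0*90544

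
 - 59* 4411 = -260249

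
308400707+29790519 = 338191226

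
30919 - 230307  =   - 199388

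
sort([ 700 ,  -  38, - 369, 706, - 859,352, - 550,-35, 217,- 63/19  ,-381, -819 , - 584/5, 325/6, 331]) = [-859, - 819, - 550, - 381 , - 369, - 584/5,-38,  -  35, - 63/19, 325/6, 217, 331, 352,700, 706 ]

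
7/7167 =7/7167 = 0.00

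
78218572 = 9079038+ 69139534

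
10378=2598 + 7780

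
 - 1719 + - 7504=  - 9223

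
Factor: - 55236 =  - 2^2*3^1*4603^1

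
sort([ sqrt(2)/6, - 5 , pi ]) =[ - 5,sqrt(2 ) /6, pi ] 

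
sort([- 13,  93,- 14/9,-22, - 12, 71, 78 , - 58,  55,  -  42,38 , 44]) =[  -  58, - 42, - 22,-13, - 12,  -  14/9,38, 44 , 55,71,78,93 ]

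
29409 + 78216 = 107625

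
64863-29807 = 35056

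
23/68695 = 23/68695 = 0.00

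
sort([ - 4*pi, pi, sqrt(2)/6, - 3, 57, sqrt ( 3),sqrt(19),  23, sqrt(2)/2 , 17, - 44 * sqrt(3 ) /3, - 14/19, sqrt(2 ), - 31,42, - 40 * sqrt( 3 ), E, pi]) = [ - 40 * sqrt(3 ), - 31,-44*sqrt( 3) /3, - 4*pi, - 3, - 14/19,sqrt(2)/6, sqrt( 2 ) /2 , sqrt(2 ),sqrt(3), E,pi, pi,sqrt(19 ), 17,23, 42, 57 ]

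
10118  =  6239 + 3879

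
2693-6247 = -3554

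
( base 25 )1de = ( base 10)964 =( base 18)2ha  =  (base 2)1111000100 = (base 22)1LI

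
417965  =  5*83593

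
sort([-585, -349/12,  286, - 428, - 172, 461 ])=[ - 585, - 428, - 172, - 349/12,286,461 ] 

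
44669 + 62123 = 106792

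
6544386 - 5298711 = 1245675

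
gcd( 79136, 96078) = 2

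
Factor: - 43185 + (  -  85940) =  - 129125 = - 5^3*1033^1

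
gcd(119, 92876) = 7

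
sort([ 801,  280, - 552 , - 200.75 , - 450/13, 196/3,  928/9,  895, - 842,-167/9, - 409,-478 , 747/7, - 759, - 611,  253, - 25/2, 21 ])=[ - 842, - 759,-611, - 552,  -  478, - 409,  -  200.75 , - 450/13, - 167/9 , - 25/2, 21 , 196/3,928/9,747/7, 253,280, 801, 895 ]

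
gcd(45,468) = 9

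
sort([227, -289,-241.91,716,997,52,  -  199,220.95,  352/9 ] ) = [ - 289 , -241.91,-199,352/9, 52,  220.95,227,  716,997] 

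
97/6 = 16 + 1/6 = 16.17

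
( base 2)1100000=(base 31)33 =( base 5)341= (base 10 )96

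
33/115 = 33/115  =  0.29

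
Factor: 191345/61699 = 5^1 * 7^2 * 79^(  -  1) = 245/79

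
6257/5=1251 + 2/5   =  1251.40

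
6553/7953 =6553/7953 =0.82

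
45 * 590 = 26550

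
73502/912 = 80 + 271/456 = 80.59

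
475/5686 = 475/5686 = 0.08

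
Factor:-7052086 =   -  2^1*43^2*1907^1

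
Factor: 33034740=2^2* 3^1*5^1*17^1*139^1*233^1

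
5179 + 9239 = 14418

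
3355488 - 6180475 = -2824987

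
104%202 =104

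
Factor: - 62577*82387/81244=-5155531299/81244 = -2^(-2) * 3^2 * 17^1 * 19^( - 1 ) * 409^1*1069^( - 1 )*82387^1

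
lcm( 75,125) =375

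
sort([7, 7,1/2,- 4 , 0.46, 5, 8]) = [ - 4, 0.46, 1/2, 5,7,7,8]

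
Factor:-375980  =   - 2^2*5^1*11^1*1709^1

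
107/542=107/542 = 0.20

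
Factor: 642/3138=107^1*523^(  -  1)= 107/523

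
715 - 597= 118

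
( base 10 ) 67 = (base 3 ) 2111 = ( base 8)103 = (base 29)29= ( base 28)2b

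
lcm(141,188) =564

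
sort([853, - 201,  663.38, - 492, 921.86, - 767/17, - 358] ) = [ - 492, - 358,-201, - 767/17,663.38,853, 921.86]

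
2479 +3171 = 5650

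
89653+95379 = 185032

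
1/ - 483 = - 1/483  =  -0.00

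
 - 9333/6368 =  - 9333/6368=- 1.47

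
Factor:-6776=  - 2^3*7^1 * 11^2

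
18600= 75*248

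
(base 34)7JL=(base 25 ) e09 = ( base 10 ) 8759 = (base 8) 21067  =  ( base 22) i23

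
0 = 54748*0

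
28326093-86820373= -58494280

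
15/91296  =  5/30432 = 0.00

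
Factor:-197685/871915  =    -  3^2*11^(  -  1)*23^1*83^( - 1 ) = - 207/913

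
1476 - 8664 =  - 7188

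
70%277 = 70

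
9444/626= 4722/313 =15.09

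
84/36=7/3 = 2.33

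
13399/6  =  13399/6 = 2233.17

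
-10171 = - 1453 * 7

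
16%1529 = 16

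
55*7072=388960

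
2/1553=2/1553 = 0.00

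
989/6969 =43/303  =  0.14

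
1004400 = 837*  1200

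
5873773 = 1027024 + 4846749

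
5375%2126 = 1123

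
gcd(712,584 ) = 8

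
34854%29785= 5069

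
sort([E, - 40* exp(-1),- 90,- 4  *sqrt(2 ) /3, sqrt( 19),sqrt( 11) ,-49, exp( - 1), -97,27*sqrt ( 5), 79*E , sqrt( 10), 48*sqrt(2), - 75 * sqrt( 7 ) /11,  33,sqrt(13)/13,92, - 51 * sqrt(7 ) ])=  [ - 51*sqrt(7 ), - 97, - 90,  -  49,-75 * sqrt(7)/11, - 40*exp( - 1), - 4 * sqrt(2)/3,sqrt(13 )/13, exp(- 1 ),E,  sqrt (10 ),sqrt(11),  sqrt( 19),  33,27*sqrt( 5), 48*sqrt( 2),92, 79*E] 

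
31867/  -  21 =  - 1518+11/21 =- 1517.48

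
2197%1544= 653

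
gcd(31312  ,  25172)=4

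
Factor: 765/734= 2^(-1)*3^2*5^1  *17^1 *367^(-1 )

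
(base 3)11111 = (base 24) 51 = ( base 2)1111001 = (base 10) 121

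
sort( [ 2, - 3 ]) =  [ - 3, 2 ]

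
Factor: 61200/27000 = 2^1* 3^(  -  1 )*5^ ( - 1 )*17^1 = 34/15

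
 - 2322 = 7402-9724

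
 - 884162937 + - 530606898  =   - 1414769835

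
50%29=21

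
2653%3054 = 2653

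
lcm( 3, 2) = 6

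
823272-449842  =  373430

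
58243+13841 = 72084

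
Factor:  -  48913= -41^1*1193^1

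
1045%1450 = 1045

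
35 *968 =33880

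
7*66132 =462924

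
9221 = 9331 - 110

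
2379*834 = 1984086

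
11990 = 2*5995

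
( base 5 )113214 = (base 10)4184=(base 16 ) 1058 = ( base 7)15125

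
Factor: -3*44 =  - 132 = - 2^2*3^1*11^1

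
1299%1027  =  272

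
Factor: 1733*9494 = 2^1 *47^1*101^1*1733^1 = 16453102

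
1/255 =1/255  =  0.00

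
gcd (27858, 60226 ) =2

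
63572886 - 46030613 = 17542273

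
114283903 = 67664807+46619096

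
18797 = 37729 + -18932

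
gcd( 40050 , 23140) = 890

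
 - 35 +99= 64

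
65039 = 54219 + 10820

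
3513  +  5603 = 9116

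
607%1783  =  607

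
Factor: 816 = 2^4*3^1 * 17^1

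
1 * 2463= 2463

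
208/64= 13/4 = 3.25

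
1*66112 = 66112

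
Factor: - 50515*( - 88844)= 4487954660 = 2^2*5^1*7^1*19^1 * 167^1*10103^1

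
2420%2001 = 419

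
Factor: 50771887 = 71^1*263^1*2719^1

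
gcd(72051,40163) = 1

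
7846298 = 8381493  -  535195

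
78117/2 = 39058 + 1/2 = 39058.50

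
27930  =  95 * 294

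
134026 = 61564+72462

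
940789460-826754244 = 114035216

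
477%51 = 18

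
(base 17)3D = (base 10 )64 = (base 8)100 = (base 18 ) 3a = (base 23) 2I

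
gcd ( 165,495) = 165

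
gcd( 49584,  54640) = 16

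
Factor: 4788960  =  2^5*3^1 * 5^1* 11^1*907^1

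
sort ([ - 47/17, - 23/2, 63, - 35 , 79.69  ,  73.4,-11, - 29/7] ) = [  -  35,-23/2,-11, - 29/7, - 47/17, 63, 73.4, 79.69] 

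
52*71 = 3692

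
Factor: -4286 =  - 2^1*2143^1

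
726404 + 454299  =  1180703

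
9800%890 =10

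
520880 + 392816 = 913696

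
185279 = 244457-59178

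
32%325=32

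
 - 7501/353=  - 22 + 265/353  =  - 21.25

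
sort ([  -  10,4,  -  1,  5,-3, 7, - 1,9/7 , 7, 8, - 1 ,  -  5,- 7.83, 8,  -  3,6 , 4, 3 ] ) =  [ - 10,-7.83 , - 5, - 3, - 3 , - 1, - 1,-1, 9/7,3,4,4,5, 6, 7,7 , 8, 8] 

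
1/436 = 1/436 = 0.00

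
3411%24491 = 3411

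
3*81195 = 243585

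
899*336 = 302064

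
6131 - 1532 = 4599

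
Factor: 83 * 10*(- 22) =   -  18260 = - 2^2*5^1*11^1*83^1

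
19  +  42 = 61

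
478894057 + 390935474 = 869829531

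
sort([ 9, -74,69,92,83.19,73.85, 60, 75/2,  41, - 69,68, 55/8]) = [ - 74, - 69, 55/8, 9 , 75/2, 41, 60, 68,  69,73.85, 83.19,92]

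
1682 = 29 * 58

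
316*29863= 9436708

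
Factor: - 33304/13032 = - 3^( - 2 )* 23^1 = - 23/9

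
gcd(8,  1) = 1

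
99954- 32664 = 67290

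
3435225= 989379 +2445846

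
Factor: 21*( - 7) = - 3^1*7^2 = - 147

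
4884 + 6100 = 10984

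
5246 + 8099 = 13345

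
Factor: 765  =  3^2*5^1*17^1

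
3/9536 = 3/9536 = 0.00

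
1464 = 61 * 24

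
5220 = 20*261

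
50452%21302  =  7848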